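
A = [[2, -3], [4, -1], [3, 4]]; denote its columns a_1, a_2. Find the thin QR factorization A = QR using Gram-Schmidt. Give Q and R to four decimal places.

Q = [[0.3714, -0.6170], [0.7428, -0.2509], [0.5571, 0.7459]], R = [[5.3852, 0.3714], [0.0000, 5.0855]]

a_1 = (2, 4, 3); ‖a_1‖ = 5.3852, so q_1 = (0.3714, 0.7428, 0.5571).
q_1·a_2 = 0.3714·(-3) + 0.7428·(-1) + 0.5571·4 = 0.3714.
u_2 = a_2 − 0.3714·q_1 = (-3.1379, -1.2759, 3.7931).
‖u_2‖ = 5.0855, so q_2 = (-0.6170, -0.2509, 0.7459).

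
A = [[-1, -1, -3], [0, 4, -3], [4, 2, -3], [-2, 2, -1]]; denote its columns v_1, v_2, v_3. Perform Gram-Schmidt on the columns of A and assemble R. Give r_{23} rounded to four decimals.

v_1 = (-1, 0, 4, -2); ‖v_1‖ = 4.5826, so e_1 = (-0.2182, 0.0000, 0.8729, -0.4364).
e_1·v_2 = (-0.2182)·(-1) + 0.0000·4 + 0.8729·2 + (-0.4364)·2 = 1.0911.
u_2 = v_2 − 1.0911·e_1 = (-0.7619, 4.0000, 1.0476, 2.4762).
‖u_2‖ = 4.8795, so e_2 = (-0.1561, 0.8198, 0.2147, 0.5075).
r_{23} = e_2·v_3 = -3.1424.

r_{23} = -3.1424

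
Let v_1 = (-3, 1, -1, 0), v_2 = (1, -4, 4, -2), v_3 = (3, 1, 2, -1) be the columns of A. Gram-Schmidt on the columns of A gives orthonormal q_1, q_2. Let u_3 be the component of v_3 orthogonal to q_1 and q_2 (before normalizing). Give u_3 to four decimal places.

v_1 = (-3, 1, -1, 0); ‖v_1‖ = 3.3166, so q_1 = (-0.9045, 0.3015, -0.3015, 0.0000).
q_1·v_2 = (-0.9045)·1 + 0.3015·(-4) + (-0.3015)·4 + 0.0000·(-2) = -3.3166.
u_2 = v_2 + 3.3166·q_1 = (-2.0000, -3.0000, 3.0000, -2.0000).
‖u_2‖ = 5.0990, so q_2 = (-0.3922, -0.5883, 0.5883, -0.3922).
q_1·v_3 = (-0.9045)·3 + 0.3015·1 + (-0.3015)·2 + 0.0000·(-1) = -3.0151; q_2·v_3 = (-0.3922)·3 + (-0.5883)·1 + 0.5883·2 + (-0.3922)·(-1) = -0.1961.
u_3 = v_3 + 3.0151·q_1 + 0.1961·q_2 = (0.1958, 1.7937, 1.2063, -1.0769).

u_3 = (0.1958, 1.7937, 1.2063, -1.0769)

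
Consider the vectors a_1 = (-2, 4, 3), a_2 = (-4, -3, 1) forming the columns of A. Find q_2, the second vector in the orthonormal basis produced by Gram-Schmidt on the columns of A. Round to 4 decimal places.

q_2 = (-0.7985, -0.5617, 0.2165)

a_1 = (-2, 4, 3); ‖a_1‖ = 5.3852, so q_1 = (-0.3714, 0.7428, 0.5571).
q_1·a_2 = (-0.3714)·(-4) + 0.7428·(-3) + 0.5571·1 = -0.1857.
u_2 = a_2 + 0.1857·q_1 = (-4.0690, -2.8621, 1.1034).
‖u_2‖ = 5.0956, so q_2 = (-0.7985, -0.5617, 0.2165).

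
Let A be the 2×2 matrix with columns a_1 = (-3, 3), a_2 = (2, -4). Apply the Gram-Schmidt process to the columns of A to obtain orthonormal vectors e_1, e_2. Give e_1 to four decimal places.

a_1 = (-3, 3); ‖a_1‖ = 4.2426, so e_1 = (-0.7071, 0.7071).

e_1 = (-0.7071, 0.7071)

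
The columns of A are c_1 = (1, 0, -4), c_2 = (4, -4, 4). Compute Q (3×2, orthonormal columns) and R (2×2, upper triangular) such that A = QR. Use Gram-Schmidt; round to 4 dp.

Q = [[0.2425, 0.7485], [0.0000, -0.6362], [-0.9701, 0.1871]], R = [[4.1231, -2.9104], [0.0000, 6.2872]]

c_1 = (1, 0, -4); ‖c_1‖ = 4.1231, so e_1 = (0.2425, 0.0000, -0.9701).
e_1·c_2 = 0.2425·4 + 0.0000·(-4) + (-0.9701)·4 = -2.9104.
u_2 = c_2 + 2.9104·e_1 = (4.7059, -4.0000, 1.1765).
‖u_2‖ = 6.2872, so e_2 = (0.7485, -0.6362, 0.1871).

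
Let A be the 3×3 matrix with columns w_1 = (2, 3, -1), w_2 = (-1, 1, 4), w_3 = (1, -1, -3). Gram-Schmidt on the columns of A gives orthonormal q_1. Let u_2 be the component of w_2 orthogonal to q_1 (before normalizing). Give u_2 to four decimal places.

u_2 = (-0.5714, 1.6429, 3.7857)

q_1 = w_1/‖w_1‖ = (2, 3, -1)/3.7417 = (0.5345, 0.8018, -0.2673).
r_{12} = q_1·w_2 = -0.8018.
u_2 = w_2 + 0.8018·q_1 = (-0.5714, 1.6429, 3.7857).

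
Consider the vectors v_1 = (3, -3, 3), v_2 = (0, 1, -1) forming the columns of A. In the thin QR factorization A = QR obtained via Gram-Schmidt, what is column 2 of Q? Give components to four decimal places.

v_1 = (3, -3, 3); ‖v_1‖ = 5.1962, so q_1 = (0.5774, -0.5774, 0.5774).
q_1·v_2 = 0.5774·0 + (-0.5774)·1 + 0.5774·(-1) = -1.1547.
u_2 = v_2 + 1.1547·q_1 = (0.6667, 0.3333, -0.3333).
‖u_2‖ = 0.8165, so q_2 = (0.8165, 0.4082, -0.4082).

q_2 = (0.8165, 0.4082, -0.4082)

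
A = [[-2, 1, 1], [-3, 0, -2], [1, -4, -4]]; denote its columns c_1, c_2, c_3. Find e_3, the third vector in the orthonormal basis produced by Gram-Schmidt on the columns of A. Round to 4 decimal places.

e_1 = c_1/‖c_1‖ = (-2, -3, 1)/3.7417 = (-0.5345, -0.8018, 0.2673).
r_{12} = e_1·c_2 = -1.6036.
u_2 = c_2 + 1.6036·e_1 = (0.1429, -1.2857, -3.5714).
‖u_2‖ = 3.7985, so e_2 = (0.0376, -0.3385, -0.9402).
r_{13} = e_1·c_3 = 0.0000; r_{23} = e_2·c_3 = 4.4755.
u_3 = c_3 + 0.0000·e_1 − 4.4755·e_2 = (0.8317, -0.4851, 0.2079).
‖u_3‖ = 0.9850, so e_3 = (0.8443, -0.4925, 0.2111).

e_3 = (0.8443, -0.4925, 0.2111)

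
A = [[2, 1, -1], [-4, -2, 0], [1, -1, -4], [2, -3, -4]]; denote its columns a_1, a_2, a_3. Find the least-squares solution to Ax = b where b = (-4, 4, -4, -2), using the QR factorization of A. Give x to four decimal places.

x = (-0.3915, -1.3520, 1.2969)

a_1 = (2, -4, 1, 2); ‖a_1‖ = 5.0000, so e_1 = (0.4000, -0.8000, 0.2000, 0.4000).
e_1·a_2 = 0.4000·1 + (-0.8000)·(-2) + 0.2000·(-1) + 0.4000·(-3) = 0.6000.
u_2 = a_2 − 0.6000·e_1 = (0.7600, -1.5200, -1.1200, -3.2400).
‖u_2‖ = 3.8262, so e_2 = (0.1986, -0.3973, -0.2927, -0.8468).
e_1·a_3 = 0.4000·(-1) + (-0.8000)·0 + 0.2000·(-4) + 0.4000·(-4) = -2.8000; e_2·a_3 = 0.1986·(-1) + (-0.3973)·0 + (-0.2927)·(-4) + (-0.8468)·(-4) = 4.3594.
u_3 = a_3 + 2.8000·e_1 − 4.3594·e_2 = (-0.7459, -0.5082, -2.1639, 0.8115).
‖u_3‖ = 2.4811, so e_3 = (-0.3006, -0.2048, -0.8722, 0.3271).
Qᵀb = (-6.4000, 0.4809, 3.2178).
Back-substitute: x_3 = 3.2178/2.4811 = 1.2969.
x_2 = (0.4809 − 4.3594·1.2969)/3.8262 = -1.3520.
x_1 = (-6.4000 − 0.6000·(-1.3520) + 2.8000·1.2969)/5.0000 = -0.3915.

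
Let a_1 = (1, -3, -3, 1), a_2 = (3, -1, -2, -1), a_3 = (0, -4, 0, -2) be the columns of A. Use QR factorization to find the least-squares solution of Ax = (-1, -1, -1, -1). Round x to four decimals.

x = (0.1463, -0.1493, 0.2716)

a_1 = (1, -3, -3, 1); ‖a_1‖ = 4.4721, so q_1 = (0.2236, -0.6708, -0.6708, 0.2236).
q_1·a_2 = 0.2236·3 + (-0.6708)·(-1) + (-0.6708)·(-2) + 0.2236·(-1) = 2.4597.
u_2 = a_2 − 2.4597·q_1 = (2.4500, 0.6500, -0.3500, -1.5500).
‖u_2‖ = 2.9917, so q_2 = (0.8189, 0.2173, -0.1170, -0.5181).
q_1·a_3 = 0.2236·0 + (-0.6708)·(-4) + (-0.6708)·0 + 0.2236·(-2) = 2.2361; q_2·a_3 = 0.8189·0 + 0.2173·(-4) + (-0.1170)·0 + (-0.5181)·(-2) = 0.1671.
u_3 = a_3 − 2.2361·q_1 − 0.1671·q_2 = (-0.6369, -2.5363, 1.5196, -2.4134).
‖u_3‖ = 3.8694, so q_3 = (-0.1646, -0.6555, 0.3927, -0.6237).
Qᵀb = (0.8944, -0.4011, 1.0511).
Back-substitute: x_3 = 1.0511/3.8694 = 0.2716.
x_2 = (-0.4011 − 0.1671·0.2716)/2.9917 = -0.1493.
x_1 = (0.8944 − 2.4597·(-0.1493) − 2.2361·0.2716)/4.4721 = 0.1463.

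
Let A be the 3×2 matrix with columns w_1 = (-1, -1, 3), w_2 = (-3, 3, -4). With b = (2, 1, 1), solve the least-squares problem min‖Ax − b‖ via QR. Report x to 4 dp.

x = (-0.3652, -0.3348)

e_1 = w_1/‖w_1‖ = (-1, -1, 3)/3.3166 = (-0.3015, -0.3015, 0.9045).
r_{12} = e_1·w_2 = -3.6181.
u_2 = w_2 + 3.6181·e_1 = (-4.0909, 1.9091, -0.7273).
‖u_2‖ = 4.5726, so e_2 = (-0.8946, 0.4175, -0.1590).
Qᵀb = (0.0000, -1.5308).
Back-substitute: x_2 = -1.5308/4.5726 = -0.3348.
x_1 = (0.0000 + 3.6181·(-0.3348))/3.3166 = -0.3652.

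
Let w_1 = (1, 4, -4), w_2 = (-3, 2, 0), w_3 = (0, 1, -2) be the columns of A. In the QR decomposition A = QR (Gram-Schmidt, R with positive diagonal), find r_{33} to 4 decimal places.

w_1 = (1, 4, -4); ‖w_1‖ = 5.7446, so q_1 = (0.1741, 0.6963, -0.6963).
q_1·w_2 = 0.1741·(-3) + 0.6963·2 + (-0.6963)·0 = 0.8704.
u_2 = w_2 − 0.8704·q_1 = (-3.1515, 1.3939, 0.6061).
‖u_2‖ = 3.4989, so q_2 = (-0.9007, 0.3984, 0.1732).
q_1·w_3 = 0.1741·0 + 0.6963·1 + (-0.6963)·(-2) = 2.0889; q_2·w_3 = (-0.9007)·0 + 0.3984·1 + 0.1732·(-2) = 0.0520.
u_3 = w_3 − 2.0889·q_1 − 0.0520·q_2 = (-0.3168, -0.4752, -0.5545).
r_{33} = ‖u_3‖ = 0.7960.

r_{33} = 0.7960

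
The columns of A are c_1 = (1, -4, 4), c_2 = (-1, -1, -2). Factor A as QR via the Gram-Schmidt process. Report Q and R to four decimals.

Q = [[0.1741, -0.3706], [-0.6963, -0.7014], [0.6963, -0.6088]], R = [[5.7446, -0.8704], [0.0000, 2.2896]]

c_1 = (1, -4, 4); ‖c_1‖ = 5.7446, so q_1 = (0.1741, -0.6963, 0.6963).
q_1·c_2 = 0.1741·(-1) + (-0.6963)·(-1) + 0.6963·(-2) = -0.8704.
u_2 = c_2 + 0.8704·q_1 = (-0.8485, -1.6061, -1.3939).
‖u_2‖ = 2.2896, so q_2 = (-0.3706, -0.7014, -0.6088).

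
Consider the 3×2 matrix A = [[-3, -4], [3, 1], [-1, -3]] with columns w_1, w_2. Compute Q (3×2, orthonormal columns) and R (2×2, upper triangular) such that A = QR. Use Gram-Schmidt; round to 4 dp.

w_1 = (-3, 3, -1); ‖w_1‖ = 4.3589, so e_1 = (-0.6882, 0.6882, -0.2294).
e_1·w_2 = (-0.6882)·(-4) + 0.6882·1 + (-0.2294)·(-3) = 4.1295.
u_2 = w_2 − 4.1295·e_1 = (-1.1579, -1.8421, -2.0526).
‖u_2‖ = 2.9912, so e_2 = (-0.3871, -0.6158, -0.6862).

Q = [[-0.6882, -0.3871], [0.6882, -0.6158], [-0.2294, -0.6862]], R = [[4.3589, 4.1295], [0.0000, 2.9912]]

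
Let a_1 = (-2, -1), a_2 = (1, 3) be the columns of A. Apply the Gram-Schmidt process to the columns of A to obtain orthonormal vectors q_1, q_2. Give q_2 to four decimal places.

q_2 = (-0.4472, 0.8944)

a_1 = (-2, -1); ‖a_1‖ = 2.2361, so q_1 = (-0.8944, -0.4472).
q_1·a_2 = (-0.8944)·1 + (-0.4472)·3 = -2.2361.
u_2 = a_2 + 2.2361·q_1 = (-1.0000, 2.0000).
‖u_2‖ = 2.2361, so q_2 = (-0.4472, 0.8944).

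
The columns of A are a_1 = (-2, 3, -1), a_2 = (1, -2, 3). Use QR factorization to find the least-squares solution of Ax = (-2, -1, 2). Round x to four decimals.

q_1 = a_1/‖a_1‖ = (-2, 3, -1)/3.7417 = (-0.5345, 0.8018, -0.2673).
r_{12} = q_1·a_2 = -2.9399.
u_2 = a_2 + 2.9399·q_1 = (-0.5714, 0.3571, 2.2143).
‖u_2‖ = 2.3146, so q_2 = (-0.2469, 0.1543, 0.9567).
Qᵀb = (-0.2673, 2.2528).
Back-substitute: x_2 = 2.2528/2.3146 = 0.9733.
x_1 = (-0.2673 + 2.9399·0.9733)/3.7417 = 0.6933.

x = (0.6933, 0.9733)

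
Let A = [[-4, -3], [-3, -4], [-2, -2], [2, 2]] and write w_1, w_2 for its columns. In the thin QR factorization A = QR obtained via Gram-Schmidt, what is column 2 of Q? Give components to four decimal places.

e_2 = (0.6262, -0.7773, -0.0432, 0.0432)

w_1 = (-4, -3, -2, 2); ‖w_1‖ = 5.7446, so e_1 = (-0.6963, -0.5222, -0.3482, 0.3482).
e_1·w_2 = (-0.6963)·(-3) + (-0.5222)·(-4) + (-0.3482)·(-2) + 0.3482·2 = 5.5705.
u_2 = w_2 − 5.5705·e_1 = (0.8788, -1.0909, -0.0606, 0.0606).
‖u_2‖ = 1.4035, so e_2 = (0.6262, -0.7773, -0.0432, 0.0432).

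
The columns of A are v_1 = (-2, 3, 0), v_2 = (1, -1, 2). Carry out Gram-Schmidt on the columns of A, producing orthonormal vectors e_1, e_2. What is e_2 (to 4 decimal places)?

v_1 = (-2, 3, 0); ‖v_1‖ = 3.6056, so e_1 = (-0.5547, 0.8321, 0.0000).
e_1·v_2 = (-0.5547)·1 + 0.8321·(-1) + 0.0000·2 = -1.3868.
u_2 = v_2 + 1.3868·e_1 = (0.2308, 0.1538, 2.0000).
‖u_2‖ = 2.0191, so e_2 = (0.1143, 0.0762, 0.9905).

e_2 = (0.1143, 0.0762, 0.9905)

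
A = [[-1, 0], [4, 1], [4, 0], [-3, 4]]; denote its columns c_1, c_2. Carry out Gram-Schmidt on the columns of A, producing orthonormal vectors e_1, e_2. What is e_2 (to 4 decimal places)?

e_2 = (-0.0484, 0.4479, 0.1937, 0.8715)

c_1 = (-1, 4, 4, -3); ‖c_1‖ = 6.4807, so e_1 = (-0.1543, 0.6172, 0.6172, -0.4629).
e_1·c_2 = (-0.1543)·0 + 0.6172·1 + 0.6172·0 + (-0.4629)·4 = -1.2344.
u_2 = c_2 + 1.2344·e_1 = (-0.1905, 1.7619, 0.7619, 3.4286).
‖u_2‖ = 3.9340, so e_2 = (-0.0484, 0.4479, 0.1937, 0.8715).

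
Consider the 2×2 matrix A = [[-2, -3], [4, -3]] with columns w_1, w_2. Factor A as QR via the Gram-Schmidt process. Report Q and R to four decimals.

Q = [[-0.4472, -0.8944], [0.8944, -0.4472]], R = [[4.4721, -1.3416], [0.0000, 4.0249]]

w_1 = (-2, 4); ‖w_1‖ = 4.4721, so q_1 = (-0.4472, 0.8944).
q_1·w_2 = (-0.4472)·(-3) + 0.8944·(-3) = -1.3416.
u_2 = w_2 + 1.3416·q_1 = (-3.6000, -1.8000).
‖u_2‖ = 4.0249, so q_2 = (-0.8944, -0.4472).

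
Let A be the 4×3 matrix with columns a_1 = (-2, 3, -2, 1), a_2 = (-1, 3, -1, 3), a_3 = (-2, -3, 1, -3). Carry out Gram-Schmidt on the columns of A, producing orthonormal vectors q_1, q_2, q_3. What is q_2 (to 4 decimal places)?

a_1 = (-2, 3, -2, 1); ‖a_1‖ = 4.2426, so q_1 = (-0.4714, 0.7071, -0.4714, 0.2357).
q_1·a_2 = (-0.4714)·(-1) + 0.7071·3 + (-0.4714)·(-1) + 0.2357·3 = 3.7712.
u_2 = a_2 − 3.7712·q_1 = (0.7778, 0.3333, 0.7778, 2.1111).
‖u_2‖ = 2.4037, so q_2 = (0.3236, 0.1387, 0.3236, 0.8783).

q_2 = (0.3236, 0.1387, 0.3236, 0.8783)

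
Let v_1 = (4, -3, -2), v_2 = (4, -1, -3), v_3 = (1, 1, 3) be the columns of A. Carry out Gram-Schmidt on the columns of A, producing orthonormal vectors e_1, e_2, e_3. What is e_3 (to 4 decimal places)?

v_1 = (4, -3, -2); ‖v_1‖ = 5.3852, so e_1 = (0.7428, -0.5571, -0.3714).
e_1·v_2 = 0.7428·4 + (-0.5571)·(-1) + (-0.3714)·(-3) = 4.6424.
u_2 = v_2 − 4.6424·e_1 = (0.5517, 1.5862, -1.2759).
‖u_2‖ = 2.1091, so e_2 = (0.2616, 0.7521, -0.6049).
e_1·v_3 = 0.7428·1 + (-0.5571)·1 + (-0.3714)·3 = -0.9285; e_2·v_3 = 0.2616·1 + 0.7521·1 + (-0.6049)·3 = -0.8011.
u_3 = v_3 + 0.9285·e_1 + 0.8011·e_2 = (1.8992, 1.0853, 2.1705).
‖u_3‖ = 3.0816, so e_3 = (0.6163, 0.3522, 0.7044).

e_3 = (0.6163, 0.3522, 0.7044)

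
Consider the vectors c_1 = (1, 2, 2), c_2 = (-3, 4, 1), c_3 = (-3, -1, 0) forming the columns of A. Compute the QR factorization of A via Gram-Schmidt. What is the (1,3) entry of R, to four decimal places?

r_{13} = -1.6667

c_1 = (1, 2, 2); ‖c_1‖ = 3.0000, so e_1 = (0.3333, 0.6667, 0.6667).
r_{13} = e_1·c_3 = -1.6667.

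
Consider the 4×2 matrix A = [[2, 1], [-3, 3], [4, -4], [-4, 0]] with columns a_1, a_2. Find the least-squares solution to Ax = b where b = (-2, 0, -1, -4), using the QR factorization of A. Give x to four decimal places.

a_1 = (2, -3, 4, -4); ‖a_1‖ = 6.7082, so q_1 = (0.2981, -0.4472, 0.5963, -0.5963).
q_1·a_2 = 0.2981·1 + (-0.4472)·3 + 0.5963·(-4) + (-0.5963)·0 = -3.4286.
u_2 = a_2 + 3.4286·q_1 = (2.0222, 1.4667, -1.9556, -2.0444).
‖u_2‖ = 3.7742, so q_2 = (0.5358, 0.3886, -0.5181, -0.5417).
Qᵀb = (1.1926, 1.6133).
Back-substitute: x_2 = 1.6133/3.7742 = 0.4275.
x_1 = (1.1926 + 3.4286·0.4275)/6.7082 = 0.3963.

x = (0.3963, 0.4275)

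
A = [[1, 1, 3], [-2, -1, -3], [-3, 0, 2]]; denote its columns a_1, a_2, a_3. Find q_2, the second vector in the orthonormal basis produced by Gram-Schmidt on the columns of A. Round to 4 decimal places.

q_1 = a_1/‖a_1‖ = (1, -2, -3)/3.7417 = (0.2673, -0.5345, -0.8018).
r_{12} = q_1·a_2 = 0.8018.
u_2 = a_2 − 0.8018·q_1 = (0.7857, -0.5714, 0.6429).
‖u_2‖ = 1.1650, so q_2 = (0.6745, -0.4905, 0.5518).

q_2 = (0.6745, -0.4905, 0.5518)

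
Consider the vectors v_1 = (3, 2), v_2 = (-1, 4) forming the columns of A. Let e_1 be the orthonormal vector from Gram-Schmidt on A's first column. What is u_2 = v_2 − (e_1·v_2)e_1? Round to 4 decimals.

u_2 = (-2.1538, 3.2308)

v_1 = (3, 2); ‖v_1‖ = 3.6056, so e_1 = (0.8321, 0.5547).
e_1·v_2 = 0.8321·(-1) + 0.5547·4 = 1.3868.
u_2 = v_2 − 1.3868·e_1 = (-2.1538, 3.2308).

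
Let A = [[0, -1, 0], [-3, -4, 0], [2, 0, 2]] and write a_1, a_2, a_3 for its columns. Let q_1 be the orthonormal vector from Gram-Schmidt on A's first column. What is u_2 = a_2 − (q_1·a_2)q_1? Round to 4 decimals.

u_2 = (-1.0000, -1.2308, -1.8462)

q_1 = a_1/‖a_1‖ = (0, -3, 2)/3.6056 = (0.0000, -0.8321, 0.5547).
r_{12} = q_1·a_2 = 3.3282.
u_2 = a_2 − 3.3282·q_1 = (-1.0000, -1.2308, -1.8462).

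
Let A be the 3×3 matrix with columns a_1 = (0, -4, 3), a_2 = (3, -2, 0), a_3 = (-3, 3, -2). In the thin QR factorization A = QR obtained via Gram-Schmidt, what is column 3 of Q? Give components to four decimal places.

q_3 = (-0.3714, -0.5571, -0.7428)

q_1 = a_1/‖a_1‖ = (0, -4, 3)/5.0000 = (0.0000, -0.8000, 0.6000).
r_{12} = q_1·a_2 = 1.6000.
u_2 = a_2 − 1.6000·q_1 = (3.0000, -0.7200, -0.9600).
‖u_2‖ = 3.2311, so q_2 = (0.9285, -0.2228, -0.2971).
r_{13} = q_1·a_3 = -3.6000; r_{23} = q_2·a_3 = -2.8597.
u_3 = a_3 + 3.6000·q_1 + 2.8597·q_2 = (-0.3448, -0.5172, -0.6897).
‖u_3‖ = 0.9285, so q_3 = (-0.3714, -0.5571, -0.7428).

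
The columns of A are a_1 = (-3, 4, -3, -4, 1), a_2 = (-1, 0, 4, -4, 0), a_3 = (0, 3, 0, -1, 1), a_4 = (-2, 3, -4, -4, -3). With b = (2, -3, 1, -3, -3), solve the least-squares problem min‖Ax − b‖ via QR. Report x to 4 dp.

e_1 = a_1/‖a_1‖ = (-3, 4, -3, -4, 1)/7.1414 = (-0.4201, 0.5601, -0.4201, -0.5601, 0.1400).
r_{12} = e_1·a_2 = 0.9802.
u_2 = a_2 − 0.9802·e_1 = (-0.5882, -0.5490, 4.4118, -3.4510, -0.1373).
‖u_2‖ = 5.6603, so e_2 = (-0.1039, -0.0970, 0.7794, -0.6097, -0.0242).
r_{13} = e_1·a_3 = 2.3805; r_{23} = e_2·a_3 = 0.2944.
u_3 = a_3 − 2.3805·e_1 − 0.2944·e_2 = (1.0306, 1.6952, 0.7705, 0.5129, 0.6738).
‖u_3‖ = 2.2906, so e_3 = (0.4499, 0.7401, 0.3364, 0.2239, 0.2942).
r_{14} = e_1·a_4 = 6.0212; r_{24} = e_2·a_4 = -0.6894; r_{34} = e_3·a_4 = -1.8032.
u_4 = a_4 − 6.0212·e_1 + 0.6894·e_2 + 1.8032·e_3 = (1.2691, 0.8951, -0.3267, -0.6440, -3.3294).
‖u_4‖ = 3.7441, so e_4 = (0.3390, 0.2391, -0.0873, -0.1720, -0.8892).
Qᵀb = (-1.6803, 2.7643, -2.5382, 3.0571).
Back-substitute: x_4 = 3.0571/3.7441 = 0.8165.
x_3 = (-2.5382 + 1.8032·0.8165)/2.2906 = -0.4653.
x_2 = (2.7643 − 0.2944·(-0.4653) + 0.6894·0.8165)/5.6603 = 0.6120.
x_1 = (-1.6803 − 0.9802·0.6120 − 2.3805·(-0.4653) − 6.0212·0.8165)/7.1414 = -0.8526.

x = (-0.8526, 0.6120, -0.4653, 0.8165)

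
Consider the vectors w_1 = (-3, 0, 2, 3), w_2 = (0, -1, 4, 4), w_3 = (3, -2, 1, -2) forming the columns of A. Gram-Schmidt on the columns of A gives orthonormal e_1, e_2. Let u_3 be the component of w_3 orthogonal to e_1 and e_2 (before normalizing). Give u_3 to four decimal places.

e_1 = w_1/‖w_1‖ = (-3, 0, 2, 3)/4.6904 = (-0.6396, 0.0000, 0.4264, 0.6396).
r_{12} = e_1·w_2 = 4.2640.
u_2 = w_2 − 4.2640·e_1 = (2.7273, -1.0000, 2.1818, 1.2727).
‖u_2‖ = 3.8494, so e_2 = (0.7085, -0.2598, 0.5668, 0.3306).
r_{13} = e_1·w_3 = -2.7716; r_{23} = e_2·w_3 = 2.5505.
u_3 = w_3 + 2.7716·e_1 − 2.5505·e_2 = (-0.5798, -1.3374, 0.7362, -1.0706).

u_3 = (-0.5798, -1.3374, 0.7362, -1.0706)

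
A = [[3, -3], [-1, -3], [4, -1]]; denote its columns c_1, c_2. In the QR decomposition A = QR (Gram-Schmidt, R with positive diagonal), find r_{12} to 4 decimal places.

c_1 = (3, -1, 4); ‖c_1‖ = 5.0990, so q_1 = (0.5883, -0.1961, 0.7845).
r_{12} = q_1·c_2 = -1.9612.

r_{12} = -1.9612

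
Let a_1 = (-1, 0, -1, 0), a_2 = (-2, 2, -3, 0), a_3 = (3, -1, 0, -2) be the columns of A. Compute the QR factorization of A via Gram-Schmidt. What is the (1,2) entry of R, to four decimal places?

r_{12} = 3.5355

a_1 = (-1, 0, -1, 0); ‖a_1‖ = 1.4142, so q_1 = (-0.7071, 0.0000, -0.7071, 0.0000).
r_{12} = q_1·a_2 = 3.5355.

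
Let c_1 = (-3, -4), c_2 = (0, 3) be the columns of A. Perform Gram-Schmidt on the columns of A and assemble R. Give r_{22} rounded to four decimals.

c_1 = (-3, -4); ‖c_1‖ = 5.0000, so e_1 = (-0.6000, -0.8000).
e_1·c_2 = (-0.6000)·0 + (-0.8000)·3 = -2.4000.
u_2 = c_2 + 2.4000·e_1 = (-1.4400, 1.0800).
r_{22} = ‖u_2‖ = 1.8000.

r_{22} = 1.8000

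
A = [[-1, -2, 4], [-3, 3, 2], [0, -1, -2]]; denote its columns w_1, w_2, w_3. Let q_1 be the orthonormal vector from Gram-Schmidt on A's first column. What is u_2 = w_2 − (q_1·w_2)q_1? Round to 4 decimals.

u_2 = (-2.7000, 0.9000, -1.0000)

q_1 = w_1/‖w_1‖ = (-1, -3, 0)/3.1623 = (-0.3162, -0.9487, 0.0000).
r_{12} = q_1·w_2 = -2.2136.
u_2 = w_2 + 2.2136·q_1 = (-2.7000, 0.9000, -1.0000).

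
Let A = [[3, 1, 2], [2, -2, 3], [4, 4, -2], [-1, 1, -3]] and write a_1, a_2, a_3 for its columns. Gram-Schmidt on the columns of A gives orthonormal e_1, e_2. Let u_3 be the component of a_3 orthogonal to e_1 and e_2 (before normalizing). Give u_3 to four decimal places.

e_1 = a_1/‖a_1‖ = (3, 2, 4, -1)/5.4772 = (0.5477, 0.3651, 0.7303, -0.1826).
r_{12} = e_1·a_2 = 2.5560.
u_2 = a_2 − 2.5560·e_1 = (-0.4000, -2.9333, 2.1333, 1.4667).
‖u_2‖ = 3.9328, so e_2 = (-0.1017, -0.7459, 0.5425, 0.3729).
r_{13} = e_1·a_3 = 1.2780; r_{23} = e_2·a_3 = -4.6447.
u_3 = a_3 − 1.2780·e_1 + 4.6447·e_2 = (0.8276, -0.9310, -0.4138, -1.0345).

u_3 = (0.8276, -0.9310, -0.4138, -1.0345)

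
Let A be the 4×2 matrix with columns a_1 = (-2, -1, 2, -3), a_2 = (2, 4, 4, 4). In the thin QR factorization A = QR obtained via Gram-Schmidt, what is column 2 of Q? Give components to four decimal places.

a_1 = (-2, -1, 2, -3); ‖a_1‖ = 4.2426, so q_1 = (-0.4714, -0.2357, 0.4714, -0.7071).
q_1·a_2 = (-0.4714)·2 + (-0.2357)·4 + 0.4714·4 + (-0.7071)·4 = -2.8284.
u_2 = a_2 + 2.8284·q_1 = (0.6667, 3.3333, 5.3333, 2.0000).
‖u_2‖ = 6.6332, so q_2 = (0.1005, 0.5025, 0.8040, 0.3015).

q_2 = (0.1005, 0.5025, 0.8040, 0.3015)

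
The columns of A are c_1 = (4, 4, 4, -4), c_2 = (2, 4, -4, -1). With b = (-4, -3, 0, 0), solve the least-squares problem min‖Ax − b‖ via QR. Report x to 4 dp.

x = (-0.3579, -0.4245)

c_1 = (4, 4, 4, -4); ‖c_1‖ = 8.0000, so q_1 = (0.5000, 0.5000, 0.5000, -0.5000).
q_1·c_2 = 0.5000·2 + 0.5000·4 + 0.5000·(-4) + (-0.5000)·(-1) = 1.5000.
u_2 = c_2 − 1.5000·q_1 = (1.2500, 3.2500, -4.7500, -0.2500).
‖u_2‖ = 5.8949, so q_2 = (0.2120, 0.5513, -0.8058, -0.0424).
Qᵀb = (-3.5000, -2.5022).
Back-substitute: x_2 = -2.5022/5.8949 = -0.4245.
x_1 = (-3.5000 − 1.5000·(-0.4245))/8.0000 = -0.3579.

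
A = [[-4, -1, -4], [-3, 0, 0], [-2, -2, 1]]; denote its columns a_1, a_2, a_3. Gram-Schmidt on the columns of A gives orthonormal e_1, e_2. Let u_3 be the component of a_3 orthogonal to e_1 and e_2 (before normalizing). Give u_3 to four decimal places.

u_3 = (-2.0000, 2.0000, 1.0000)

a_1 = (-4, -3, -2); ‖a_1‖ = 5.3852, so e_1 = (-0.7428, -0.5571, -0.3714).
e_1·a_2 = (-0.7428)·(-1) + (-0.5571)·0 + (-0.3714)·(-2) = 1.4856.
u_2 = a_2 − 1.4856·e_1 = (0.1034, 0.8276, -1.4483).
‖u_2‖ = 1.6713, so e_2 = (0.0619, 0.4952, -0.8666).
e_1·a_3 = (-0.7428)·(-4) + (-0.5571)·0 + (-0.3714)·1 = 2.5997; e_2·a_3 = 0.0619·(-4) + 0.4952·0 + (-0.8666)·1 = -1.1142.
u_3 = a_3 − 2.5997·e_1 + 1.1142·e_2 = (-2.0000, 2.0000, 1.0000).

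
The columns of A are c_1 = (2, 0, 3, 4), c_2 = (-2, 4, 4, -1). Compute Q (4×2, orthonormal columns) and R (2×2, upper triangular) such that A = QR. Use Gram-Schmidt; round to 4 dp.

e_1 = c_1/‖c_1‖ = (2, 0, 3, 4)/5.3852 = (0.3714, 0.0000, 0.5571, 0.7428).
r_{12} = e_1·c_2 = 0.7428.
u_2 = c_2 − 0.7428·e_1 = (-2.2759, 4.0000, 3.5862, -1.5517).
‖u_2‖ = 6.0372, so e_2 = (-0.3770, 0.6626, 0.5940, -0.2570).

Q = [[0.3714, -0.3770], [0.0000, 0.6626], [0.5571, 0.5940], [0.7428, -0.2570]], R = [[5.3852, 0.7428], [0.0000, 6.0372]]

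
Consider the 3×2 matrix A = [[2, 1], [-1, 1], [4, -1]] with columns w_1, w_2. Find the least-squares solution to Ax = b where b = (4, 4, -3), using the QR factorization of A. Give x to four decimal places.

w_1 = (2, -1, 4); ‖w_1‖ = 4.5826, so e_1 = (0.4364, -0.2182, 0.8729).
e_1·w_2 = 0.4364·1 + (-0.2182)·1 + 0.8729·(-1) = -0.6547.
u_2 = w_2 + 0.6547·e_1 = (1.2857, 0.8571, -0.4286).
‖u_2‖ = 1.6036, so e_2 = (0.8018, 0.5345, -0.2673).
Qᵀb = (-1.7457, 6.1470).
Back-substitute: x_2 = 6.1470/1.6036 = 3.8333.
x_1 = (-1.7457 + 0.6547·3.8333)/4.5826 = 0.1667.

x = (0.1667, 3.8333)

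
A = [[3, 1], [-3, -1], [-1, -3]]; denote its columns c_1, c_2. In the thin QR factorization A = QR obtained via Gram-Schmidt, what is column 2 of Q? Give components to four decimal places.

e_1 = c_1/‖c_1‖ = (3, -3, -1)/4.3589 = (0.6882, -0.6882, -0.2294).
r_{12} = e_1·c_2 = 2.0647.
u_2 = c_2 − 2.0647·e_1 = (-0.4211, 0.4211, -2.5263).
‖u_2‖ = 2.5955, so e_2 = (-0.1622, 0.1622, -0.9733).

e_2 = (-0.1622, 0.1622, -0.9733)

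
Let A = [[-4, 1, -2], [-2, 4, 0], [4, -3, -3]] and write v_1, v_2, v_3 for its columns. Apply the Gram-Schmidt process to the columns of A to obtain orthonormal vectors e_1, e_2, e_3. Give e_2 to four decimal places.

e_1 = v_1/‖v_1‖ = (-4, -2, 4)/6.0000 = (-0.6667, -0.3333, 0.6667).
r_{12} = e_1·v_2 = -4.0000.
u_2 = v_2 + 4.0000·e_1 = (-1.6667, 2.6667, -0.3333).
‖u_2‖ = 3.1623, so e_2 = (-0.5270, 0.8433, -0.1054).

e_2 = (-0.5270, 0.8433, -0.1054)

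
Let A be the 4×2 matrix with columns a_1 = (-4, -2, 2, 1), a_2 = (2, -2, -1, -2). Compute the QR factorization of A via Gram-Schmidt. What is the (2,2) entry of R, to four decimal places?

a_1 = (-4, -2, 2, 1); ‖a_1‖ = 5.0000, so q_1 = (-0.8000, -0.4000, 0.4000, 0.2000).
q_1·a_2 = (-0.8000)·2 + (-0.4000)·(-2) + 0.4000·(-1) + 0.2000·(-2) = -1.6000.
u_2 = a_2 + 1.6000·q_1 = (0.7200, -2.6400, -0.3600, -1.6800).
r_{22} = ‖u_2‖ = 3.2311.

r_{22} = 3.2311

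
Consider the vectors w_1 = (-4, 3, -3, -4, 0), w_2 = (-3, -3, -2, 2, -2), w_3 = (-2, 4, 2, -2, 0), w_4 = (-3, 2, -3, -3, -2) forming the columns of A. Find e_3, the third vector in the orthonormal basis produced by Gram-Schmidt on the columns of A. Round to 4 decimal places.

e_3 = (-0.4884, 0.3578, 0.7076, 0.2260, -0.2857)

w_1 = (-4, 3, -3, -4, 0); ‖w_1‖ = 7.0711, so e_1 = (-0.5657, 0.4243, -0.4243, -0.5657, 0.0000).
e_1·w_2 = (-0.5657)·(-3) + 0.4243·(-3) + (-0.4243)·(-2) + (-0.5657)·2 + 0.0000·(-2) = 0.1414.
u_2 = w_2 − 0.1414·e_1 = (-2.9200, -3.0600, -1.9400, 2.0800, -2.0000).
‖u_2‖ = 5.4754, so e_2 = (-0.5333, -0.5589, -0.3543, 0.3799, -0.3653).
e_1·w_3 = (-0.5657)·(-2) + 0.4243·4 + (-0.4243)·2 + (-0.5657)·(-2) + 0.0000·0 = 3.1113; e_2·w_3 = (-0.5333)·(-2) + (-0.5589)·4 + (-0.3543)·2 + 0.3799·(-2) + (-0.3653)·0 = -2.6373.
u_3 = w_3 − 3.1113·e_1 + 2.6373·e_2 = (-1.6464, 1.2061, 2.3856, 0.7618, -0.9633).
‖u_3‖ = 3.3712, so e_3 = (-0.4884, 0.3578, 0.7076, 0.2260, -0.2857).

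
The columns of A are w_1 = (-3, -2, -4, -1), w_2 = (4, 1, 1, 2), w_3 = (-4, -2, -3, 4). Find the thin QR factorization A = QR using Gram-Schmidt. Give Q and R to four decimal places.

e_1 = w_1/‖w_1‖ = (-3, -2, -4, -1)/5.4772 = (-0.5477, -0.3651, -0.7303, -0.1826).
r_{12} = e_1·w_2 = -3.6515.
u_2 = w_2 + 3.6515·e_1 = (2.0000, -0.3333, -1.6667, 1.3333).
‖u_2‖ = 2.9439, so e_2 = (0.6794, -0.1132, -0.5661, 0.4529).
r_{13} = e_1·w_3 = 4.3818; r_{23} = e_2·w_3 = 1.0190.
u_3 = w_3 − 4.3818·e_1 − 1.0190·e_2 = (-2.2923, -0.2846, 0.7769, 4.3385).
‖u_3‖ = 4.9761, so e_3 = (-0.4607, -0.0572, 0.1561, 0.8719).

Q = [[-0.5477, 0.6794, -0.4607], [-0.3651, -0.1132, -0.0572], [-0.7303, -0.5661, 0.1561], [-0.1826, 0.4529, 0.8719]], R = [[5.4772, -3.6515, 4.3818], [0.0000, 2.9439, 1.0190], [0.0000, 0.0000, 4.9761]]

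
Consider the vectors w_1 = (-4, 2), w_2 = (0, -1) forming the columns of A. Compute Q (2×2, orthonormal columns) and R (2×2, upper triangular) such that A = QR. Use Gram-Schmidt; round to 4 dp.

w_1 = (-4, 2); ‖w_1‖ = 4.4721, so e_1 = (-0.8944, 0.4472).
e_1·w_2 = (-0.8944)·0 + 0.4472·(-1) = -0.4472.
u_2 = w_2 + 0.4472·e_1 = (-0.4000, -0.8000).
‖u_2‖ = 0.8944, so e_2 = (-0.4472, -0.8944).

Q = [[-0.8944, -0.4472], [0.4472, -0.8944]], R = [[4.4721, -0.4472], [0.0000, 0.8944]]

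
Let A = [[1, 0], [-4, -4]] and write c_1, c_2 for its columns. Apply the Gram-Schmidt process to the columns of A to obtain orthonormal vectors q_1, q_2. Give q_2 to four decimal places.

q_1 = c_1/‖c_1‖ = (1, -4)/4.1231 = (0.2425, -0.9701).
r_{12} = q_1·c_2 = 3.8806.
u_2 = c_2 − 3.8806·q_1 = (-0.9412, -0.2353).
‖u_2‖ = 0.9701, so q_2 = (-0.9701, -0.2425).

q_2 = (-0.9701, -0.2425)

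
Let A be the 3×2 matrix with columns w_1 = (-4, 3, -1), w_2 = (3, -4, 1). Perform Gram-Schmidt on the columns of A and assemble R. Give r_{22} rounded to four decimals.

w_1 = (-4, 3, -1); ‖w_1‖ = 5.0990, so q_1 = (-0.7845, 0.5883, -0.1961).
q_1·w_2 = (-0.7845)·3 + 0.5883·(-4) + (-0.1961)·1 = -4.9029.
u_2 = w_2 + 4.9029·q_1 = (-0.8462, -1.1154, 0.0385).
r_{22} = ‖u_2‖ = 1.4005.

r_{22} = 1.4005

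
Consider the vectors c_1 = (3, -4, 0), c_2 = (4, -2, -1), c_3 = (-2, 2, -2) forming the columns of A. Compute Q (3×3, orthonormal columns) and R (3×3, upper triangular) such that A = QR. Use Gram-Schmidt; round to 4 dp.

e_1 = c_1/‖c_1‖ = (3, -4, 0)/5.0000 = (0.6000, -0.8000, 0.0000).
r_{12} = e_1·c_2 = 4.0000.
u_2 = c_2 − 4.0000·e_1 = (1.6000, 1.2000, -1.0000).
‖u_2‖ = 2.2361, so e_2 = (0.7155, 0.5367, -0.4472).
r_{13} = e_1·c_3 = -2.8000; r_{23} = e_2·c_3 = 0.5367.
u_3 = c_3 + 2.8000·e_1 − 0.5367·e_2 = (-0.7040, -0.5280, -1.7600).
‖u_3‖ = 1.9677, so e_3 = (-0.3578, -0.2683, -0.8944).

Q = [[0.6000, 0.7155, -0.3578], [-0.8000, 0.5367, -0.2683], [0.0000, -0.4472, -0.8944]], R = [[5.0000, 4.0000, -2.8000], [0.0000, 2.2361, 0.5367], [0.0000, 0.0000, 1.9677]]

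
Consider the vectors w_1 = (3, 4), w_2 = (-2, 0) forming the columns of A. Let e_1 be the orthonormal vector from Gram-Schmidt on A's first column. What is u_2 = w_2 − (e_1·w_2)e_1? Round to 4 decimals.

u_2 = (-1.2800, 0.9600)

w_1 = (3, 4); ‖w_1‖ = 5.0000, so e_1 = (0.6000, 0.8000).
e_1·w_2 = 0.6000·(-2) + 0.8000·0 = -1.2000.
u_2 = w_2 + 1.2000·e_1 = (-1.2800, 0.9600).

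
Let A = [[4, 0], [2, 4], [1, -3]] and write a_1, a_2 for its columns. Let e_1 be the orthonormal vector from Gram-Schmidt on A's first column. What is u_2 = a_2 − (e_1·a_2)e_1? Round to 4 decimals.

u_2 = (-0.9524, 3.5238, -3.2381)

e_1 = a_1/‖a_1‖ = (4, 2, 1)/4.5826 = (0.8729, 0.4364, 0.2182).
r_{12} = e_1·a_2 = 1.0911.
u_2 = a_2 − 1.0911·e_1 = (-0.9524, 3.5238, -3.2381).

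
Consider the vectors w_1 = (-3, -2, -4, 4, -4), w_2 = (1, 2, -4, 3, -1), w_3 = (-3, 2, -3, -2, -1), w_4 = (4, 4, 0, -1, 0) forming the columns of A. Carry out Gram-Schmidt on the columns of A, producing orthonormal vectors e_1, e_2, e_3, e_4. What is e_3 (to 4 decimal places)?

w_1 = (-3, -2, -4, 4, -4); ‖w_1‖ = 7.8102, so e_1 = (-0.3841, -0.2561, -0.5121, 0.5121, -0.5121).
e_1·w_2 = (-0.3841)·1 + (-0.2561)·2 + (-0.5121)·(-4) + 0.5121·3 + (-0.5121)·(-1) = 3.2009.
u_2 = w_2 − 3.2009·e_1 = (2.2295, 2.8197, -2.3607, 1.3607, 0.6393).
‖u_2‖ = 4.5557, so e_2 = (0.4894, 0.6189, -0.5182, 0.2987, 0.1403).
e_1·w_3 = (-0.3841)·(-3) + (-0.2561)·2 + (-0.5121)·(-3) + 0.5121·(-2) + (-0.5121)·(-1) = 1.6645; e_2·w_3 = 0.4894·(-3) + 0.6189·2 + (-0.5182)·(-3) + 0.2987·(-2) + 0.1403·(-1) = 0.5866.
u_3 = w_3 − 1.6645·e_1 − 0.5866·e_2 = (-2.6477, 2.0632, -1.8436, -3.0276, -0.2299).
‖u_3‖ = 4.8873, so e_3 = (-0.5418, 0.4222, -0.3772, -0.6195, -0.0470).

e_3 = (-0.5418, 0.4222, -0.3772, -0.6195, -0.0470)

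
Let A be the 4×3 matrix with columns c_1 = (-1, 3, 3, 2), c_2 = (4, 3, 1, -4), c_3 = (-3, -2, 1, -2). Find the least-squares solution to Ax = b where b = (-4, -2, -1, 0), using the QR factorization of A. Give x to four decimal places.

c_1 = (-1, 3, 3, 2); ‖c_1‖ = 4.7958, so q_1 = (-0.2085, 0.6255, 0.6255, 0.4170).
q_1·c_2 = (-0.2085)·4 + 0.6255·3 + 0.6255·1 + 0.4170·(-4) = 0.0000.
u_2 = c_2 − 0.0000·q_1 = (4.0000, 3.0000, 1.0000, -4.0000).
‖u_2‖ = 6.4807, so q_2 = (0.6172, 0.4629, 0.1543, -0.6172).
q_1·c_3 = (-0.2085)·(-3) + 0.6255·(-2) + 0.6255·1 + 0.4170·(-2) = -0.8341; q_2·c_3 = 0.6172·(-3) + 0.4629·(-2) + 0.1543·1 + (-0.6172)·(-2) = -1.3887.
u_3 = c_3 + 0.8341·q_1 + 1.3887·q_2 = (-2.3168, -0.8354, 1.7360, -2.5093).
‖u_3‖ = 3.9212, so q_3 = (-0.5908, -0.2130, 0.4427, -0.6399).
Qᵀb = (-1.0426, -3.5490, 2.3467).
Back-substitute: x_3 = 2.3467/3.9212 = 0.5985.
x_2 = (-3.5490 + 1.3887·0.5985)/6.4807 = -0.4194.
x_1 = (-1.0426 − 0.0000·(-0.4194) + 0.8341·0.5985)/4.7958 = -0.1133.

x = (-0.1133, -0.4194, 0.5985)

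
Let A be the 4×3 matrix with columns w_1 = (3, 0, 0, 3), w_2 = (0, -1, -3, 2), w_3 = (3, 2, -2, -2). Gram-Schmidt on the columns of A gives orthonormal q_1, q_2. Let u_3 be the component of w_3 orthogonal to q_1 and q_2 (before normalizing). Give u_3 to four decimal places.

u_3 = (2.4167, 1.9167, -2.2500, -2.4167)

w_1 = (3, 0, 0, 3); ‖w_1‖ = 4.2426, so q_1 = (0.7071, 0.0000, 0.0000, 0.7071).
q_1·w_2 = 0.7071·0 + 0.0000·(-1) + 0.0000·(-3) + 0.7071·2 = 1.4142.
u_2 = w_2 − 1.4142·q_1 = (-1.0000, -1.0000, -3.0000, 1.0000).
‖u_2‖ = 3.4641, so q_2 = (-0.2887, -0.2887, -0.8660, 0.2887).
q_1·w_3 = 0.7071·3 + 0.0000·2 + 0.0000·(-2) + 0.7071·(-2) = 0.7071; q_2·w_3 = (-0.2887)·3 + (-0.2887)·2 + (-0.8660)·(-2) + 0.2887·(-2) = -0.2887.
u_3 = w_3 − 0.7071·q_1 + 0.2887·q_2 = (2.4167, 1.9167, -2.2500, -2.4167).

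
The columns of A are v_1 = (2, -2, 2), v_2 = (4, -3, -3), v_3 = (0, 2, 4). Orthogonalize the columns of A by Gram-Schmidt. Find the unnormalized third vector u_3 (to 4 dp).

u_3 = (1.2558, 1.4651, 0.2093)

v_1 = (2, -2, 2); ‖v_1‖ = 3.4641, so e_1 = (0.5774, -0.5774, 0.5774).
e_1·v_2 = 0.5774·4 + (-0.5774)·(-3) + 0.5774·(-3) = 2.3094.
u_2 = v_2 − 2.3094·e_1 = (2.6667, -1.6667, -4.3333).
‖u_2‖ = 5.3541, so e_2 = (0.4981, -0.3113, -0.8093).
e_1·v_3 = 0.5774·0 + (-0.5774)·2 + 0.5774·4 = 1.1547; e_2·v_3 = 0.4981·0 + (-0.3113)·2 + (-0.8093)·4 = -3.8600.
u_3 = v_3 − 1.1547·e_1 + 3.8600·e_2 = (1.2558, 1.4651, 0.2093).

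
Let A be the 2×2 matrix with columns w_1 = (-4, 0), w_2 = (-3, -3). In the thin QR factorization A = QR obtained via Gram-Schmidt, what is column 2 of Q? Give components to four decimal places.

q_2 = (0.0000, -1.0000)

w_1 = (-4, 0); ‖w_1‖ = 4.0000, so q_1 = (-1.0000, 0.0000).
q_1·w_2 = (-1.0000)·(-3) + 0.0000·(-3) = 3.0000.
u_2 = w_2 − 3.0000·q_1 = (0.0000, -3.0000).
‖u_2‖ = 3.0000, so q_2 = (0.0000, -1.0000).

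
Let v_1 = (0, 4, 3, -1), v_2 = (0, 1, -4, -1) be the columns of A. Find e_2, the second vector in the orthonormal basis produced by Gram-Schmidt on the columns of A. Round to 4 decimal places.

e_2 = (0.0000, 0.5174, -0.7952, -0.3162)

v_1 = (0, 4, 3, -1); ‖v_1‖ = 5.0990, so e_1 = (0.0000, 0.7845, 0.5883, -0.1961).
e_1·v_2 = 0.0000·0 + 0.7845·1 + 0.5883·(-4) + (-0.1961)·(-1) = -1.3728.
u_2 = v_2 + 1.3728·e_1 = (0.0000, 2.0769, -3.1923, -1.2692).
‖u_2‖ = 4.0144, so e_2 = (0.0000, 0.5174, -0.7952, -0.3162).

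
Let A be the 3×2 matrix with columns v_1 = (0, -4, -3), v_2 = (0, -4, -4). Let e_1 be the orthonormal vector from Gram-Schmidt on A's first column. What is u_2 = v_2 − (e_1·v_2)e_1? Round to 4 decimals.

u_2 = (0.0000, 0.4800, -0.6400)

v_1 = (0, -4, -3); ‖v_1‖ = 5.0000, so e_1 = (0.0000, -0.8000, -0.6000).
e_1·v_2 = 0.0000·0 + (-0.8000)·(-4) + (-0.6000)·(-4) = 5.6000.
u_2 = v_2 − 5.6000·e_1 = (0.0000, 0.4800, -0.6400).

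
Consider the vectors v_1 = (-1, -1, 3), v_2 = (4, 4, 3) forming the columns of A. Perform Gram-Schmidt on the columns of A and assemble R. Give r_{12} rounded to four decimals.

e_1 = v_1/‖v_1‖ = (-1, -1, 3)/3.3166 = (-0.3015, -0.3015, 0.9045).
r_{12} = e_1·v_2 = 0.3015.

r_{12} = 0.3015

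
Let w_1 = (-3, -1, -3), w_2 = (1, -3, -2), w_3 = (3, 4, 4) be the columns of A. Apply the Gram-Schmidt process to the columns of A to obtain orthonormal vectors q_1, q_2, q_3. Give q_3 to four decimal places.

q_3 = (0.4616, 0.5934, -0.6594)

w_1 = (-3, -1, -3); ‖w_1‖ = 4.3589, so q_1 = (-0.6882, -0.2294, -0.6882).
q_1·w_2 = (-0.6882)·1 + (-0.2294)·(-3) + (-0.6882)·(-2) = 1.3765.
u_2 = w_2 − 1.3765·q_1 = (1.9474, -2.6842, -1.0526).
‖u_2‖ = 3.4793, so q_2 = (0.5597, -0.7715, -0.3025).
q_1·w_3 = (-0.6882)·3 + (-0.2294)·4 + (-0.6882)·4 = -5.7354; q_2·w_3 = 0.5597·3 + (-0.7715)·4 + (-0.3025)·4 = -2.6170.
u_3 = w_3 + 5.7354·q_1 + 2.6170·q_2 = (0.5174, 0.6652, -0.7391).
‖u_3‖ = 1.1209, so q_3 = (0.4616, 0.5934, -0.6594).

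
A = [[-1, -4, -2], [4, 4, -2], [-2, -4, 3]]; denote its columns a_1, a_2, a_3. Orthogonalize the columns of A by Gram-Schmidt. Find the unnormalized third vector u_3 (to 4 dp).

u_3 = (-1.5714, 0.7857, 2.3571)

a_1 = (-1, 4, -2); ‖a_1‖ = 4.5826, so q_1 = (-0.2182, 0.8729, -0.4364).
q_1·a_2 = (-0.2182)·(-4) + 0.8729·4 + (-0.4364)·(-4) = 6.1101.
u_2 = a_2 − 6.1101·q_1 = (-2.6667, -1.3333, -1.3333).
‖u_2‖ = 3.2660, so q_2 = (-0.8165, -0.4082, -0.4082).
q_1·a_3 = (-0.2182)·(-2) + 0.8729·(-2) + (-0.4364)·3 = -2.6186; q_2·a_3 = (-0.8165)·(-2) + (-0.4082)·(-2) + (-0.4082)·3 = 1.2247.
u_3 = a_3 + 2.6186·q_1 − 1.2247·q_2 = (-1.5714, 0.7857, 2.3571).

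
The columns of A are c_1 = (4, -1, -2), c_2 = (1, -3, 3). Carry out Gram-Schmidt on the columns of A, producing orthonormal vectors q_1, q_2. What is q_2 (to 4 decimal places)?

q_1 = c_1/‖c_1‖ = (4, -1, -2)/4.5826 = (0.8729, -0.2182, -0.4364).
r_{12} = q_1·c_2 = 0.2182.
u_2 = c_2 − 0.2182·q_1 = (0.8095, -2.9524, 3.0952).
‖u_2‖ = 4.3534, so q_2 = (0.1860, -0.6782, 0.7110).

q_2 = (0.1860, -0.6782, 0.7110)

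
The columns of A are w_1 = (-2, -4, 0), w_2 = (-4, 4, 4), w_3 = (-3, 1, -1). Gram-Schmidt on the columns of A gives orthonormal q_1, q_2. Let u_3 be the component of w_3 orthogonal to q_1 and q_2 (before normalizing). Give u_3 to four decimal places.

u_3 = (-1.4286, 0.7143, -2.1429)

w_1 = (-2, -4, 0); ‖w_1‖ = 4.4721, so q_1 = (-0.4472, -0.8944, 0.0000).
q_1·w_2 = (-0.4472)·(-4) + (-0.8944)·4 + 0.0000·4 = -1.7889.
u_2 = w_2 + 1.7889·q_1 = (-4.8000, 2.4000, 4.0000).
‖u_2‖ = 6.6933, so q_2 = (-0.7171, 0.3586, 0.5976).
q_1·w_3 = (-0.4472)·(-3) + (-0.8944)·1 + 0.0000·(-1) = 0.4472; q_2·w_3 = (-0.7171)·(-3) + 0.3586·1 + 0.5976·(-1) = 1.9124.
u_3 = w_3 − 0.4472·q_1 − 1.9124·q_2 = (-1.4286, 0.7143, -2.1429).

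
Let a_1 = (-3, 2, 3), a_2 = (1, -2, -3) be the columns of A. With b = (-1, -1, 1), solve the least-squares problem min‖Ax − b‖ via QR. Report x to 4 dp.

q_1 = a_1/‖a_1‖ = (-3, 2, 3)/4.6904 = (-0.6396, 0.4264, 0.6396).
r_{12} = q_1·a_2 = -3.4112.
u_2 = a_2 + 3.4112·q_1 = (-1.1818, -0.5455, -0.8182).
‖u_2‖ = 1.5374, so q_2 = (-0.7687, -0.3548, -0.5322).
Qᵀb = (0.8528, 0.5913).
Back-substitute: x_2 = 0.5913/1.5374 = 0.3846.
x_1 = (0.8528 + 3.4112·0.3846)/4.6904 = 0.4615.

x = (0.4615, 0.3846)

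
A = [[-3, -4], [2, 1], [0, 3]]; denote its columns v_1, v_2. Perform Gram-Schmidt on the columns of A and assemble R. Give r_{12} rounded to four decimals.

r_{12} = 3.8829

e_1 = v_1/‖v_1‖ = (-3, 2, 0)/3.6056 = (-0.8321, 0.5547, 0.0000).
r_{12} = e_1·v_2 = 3.8829.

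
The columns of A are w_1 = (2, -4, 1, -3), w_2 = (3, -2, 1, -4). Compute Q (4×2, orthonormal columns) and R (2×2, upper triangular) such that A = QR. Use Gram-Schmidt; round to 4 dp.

e_1 = w_1/‖w_1‖ = (2, -4, 1, -3)/5.4772 = (0.3651, -0.7303, 0.1826, -0.5477).
r_{12} = e_1·w_2 = 4.9295.
u_2 = w_2 − 4.9295·e_1 = (1.2000, 1.6000, 0.1000, -1.3000).
‖u_2‖ = 2.3875, so e_2 = (0.5026, 0.6702, 0.0419, -0.5445).

Q = [[0.3651, 0.5026], [-0.7303, 0.6702], [0.1826, 0.0419], [-0.5477, -0.5445]], R = [[5.4772, 4.9295], [0.0000, 2.3875]]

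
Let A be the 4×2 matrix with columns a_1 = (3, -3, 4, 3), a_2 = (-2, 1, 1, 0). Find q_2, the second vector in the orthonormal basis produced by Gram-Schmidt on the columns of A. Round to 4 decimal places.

q_2 = (-0.7093, 0.2797, 0.6294, 0.1499)

a_1 = (3, -3, 4, 3); ‖a_1‖ = 6.5574, so q_1 = (0.4575, -0.4575, 0.6100, 0.4575).
q_1·a_2 = 0.4575·(-2) + (-0.4575)·1 + 0.6100·1 + 0.4575·0 = -0.7625.
u_2 = a_2 + 0.7625·q_1 = (-1.6512, 0.6512, 1.4651, 0.3488).
‖u_2‖ = 2.3278, so q_2 = (-0.7093, 0.2797, 0.6294, 0.1499).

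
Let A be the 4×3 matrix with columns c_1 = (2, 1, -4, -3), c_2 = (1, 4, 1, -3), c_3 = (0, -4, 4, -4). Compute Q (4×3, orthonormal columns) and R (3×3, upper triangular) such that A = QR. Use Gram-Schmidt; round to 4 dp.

Q = [[0.3651, 0.0556, 0.0740], [0.1826, 0.7582, -0.6223], [-0.7303, 0.5147, 0.3882], [-0.5477, -0.3965, -0.6757]], R = [[5.4772, 2.0083, -1.4606], [0.0000, 4.7924, 0.6121], [0.0000, 0.0000, 6.7448]]

c_1 = (2, 1, -4, -3); ‖c_1‖ = 5.4772, so e_1 = (0.3651, 0.1826, -0.7303, -0.5477).
e_1·c_2 = 0.3651·1 + 0.1826·4 + (-0.7303)·1 + (-0.5477)·(-3) = 2.0083.
u_2 = c_2 − 2.0083·e_1 = (0.2667, 3.6333, 2.4667, -1.9000).
‖u_2‖ = 4.7924, so e_2 = (0.0556, 0.7582, 0.5147, -0.3965).
e_1·c_3 = 0.3651·0 + 0.1826·(-4) + (-0.7303)·4 + (-0.5477)·(-4) = -1.4606; e_2·c_3 = 0.0556·0 + 0.7582·(-4) + 0.5147·4 + (-0.3965)·(-4) = 0.6121.
u_3 = c_3 + 1.4606·e_1 − 0.6121·e_2 = (0.4993, -4.1974, 2.6183, -4.5573).
‖u_3‖ = 6.7448, so e_3 = (0.0740, -0.6223, 0.3882, -0.6757).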